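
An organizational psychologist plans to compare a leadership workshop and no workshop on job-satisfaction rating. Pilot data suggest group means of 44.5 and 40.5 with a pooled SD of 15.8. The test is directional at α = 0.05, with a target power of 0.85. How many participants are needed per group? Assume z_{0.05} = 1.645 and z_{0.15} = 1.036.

Cohen's d = |M₁ − M₂| / SD_pooled = |44.5 − 40.5| / 15.8 = 4.0 / 15.8 = 0.253.
For two independent groups with equal n: n = 2·((z_{α} + z_β) / d)².
z_{α} + z_β = 1.645 + 1.036 = 2.681.
n = 2 × (2.681 / 0.253)² = 2 × 10.597² = 2 × 112.29 = 224.6.
Round up to the next whole participant.

n = 225 per group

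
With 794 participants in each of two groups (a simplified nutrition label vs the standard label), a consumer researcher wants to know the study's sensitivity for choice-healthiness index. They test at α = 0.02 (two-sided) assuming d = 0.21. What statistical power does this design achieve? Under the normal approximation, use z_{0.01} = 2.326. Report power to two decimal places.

For two equal groups, power = Φ(d·√(n/2) − z_{α/2}).
d·√(n/2) = 0.21 × √(794/2) = 0.21 × 19.925 = 4.184.
z_β = 4.184 − 2.326 = 1.858.
Power = Φ(1.858) = 0.968.

power ≈ 0.97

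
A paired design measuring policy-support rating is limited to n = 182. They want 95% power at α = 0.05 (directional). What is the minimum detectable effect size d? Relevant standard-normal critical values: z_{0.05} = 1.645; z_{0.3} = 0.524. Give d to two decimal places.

d_min ≈ 0.24

For a single sample (or paired design) of n = 182: d_min = (z_{α} + z_β)/√n.
z-sum = 1.645 + 1.645 = 3.290.
d_min = 3.290 / √182 = 3.290 / 13.491 = 0.244.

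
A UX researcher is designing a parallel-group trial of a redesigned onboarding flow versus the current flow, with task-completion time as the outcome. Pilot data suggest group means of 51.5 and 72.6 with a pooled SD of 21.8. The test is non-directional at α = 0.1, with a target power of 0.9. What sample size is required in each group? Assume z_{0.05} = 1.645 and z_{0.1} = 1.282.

Cohen's d = |M₁ − M₂| / SD_pooled = |51.5 − 72.6| / 21.8 = 21.1 / 21.8 = 0.968.
For two independent groups with equal n: n = 2·((z_{α/2} + z_β) / d)².
z_{α/2} + z_β = 1.645 + 1.282 = 2.927.
n = 2 × (2.927 / 0.968)² = 2 × 3.024² = 2 × 9.14 = 18.3.
Round up to the next whole participant.

n = 19 per group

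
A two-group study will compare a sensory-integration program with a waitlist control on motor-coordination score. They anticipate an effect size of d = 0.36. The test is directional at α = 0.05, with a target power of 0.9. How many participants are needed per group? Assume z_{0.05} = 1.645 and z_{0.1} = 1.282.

n = 133 per group

For two independent groups with equal n: n = 2·((z_{α} + z_β) / d)².
z_{α} + z_β = 1.645 + 1.282 = 2.927.
n = 2 × (2.927 / 0.36)² = 2 × 8.131² = 2 × 66.11 = 132.2.
Round up to the next whole participant.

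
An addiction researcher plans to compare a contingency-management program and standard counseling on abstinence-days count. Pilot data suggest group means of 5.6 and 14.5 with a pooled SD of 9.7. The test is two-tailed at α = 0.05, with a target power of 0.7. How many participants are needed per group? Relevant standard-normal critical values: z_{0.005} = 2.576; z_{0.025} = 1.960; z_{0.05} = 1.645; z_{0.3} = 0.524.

Cohen's d = |M₁ − M₂| / SD_pooled = |5.6 − 14.5| / 9.7 = 8.9 / 9.7 = 0.918.
For two independent groups with equal n: n = 2·((z_{α/2} + z_β) / d)².
z_{α/2} + z_β = 1.960 + 0.524 = 2.484.
n = 2 × (2.484 / 0.918)² = 2 × 2.706² = 2 × 7.32 = 14.6.
Round up to the next whole participant.

n = 15 per group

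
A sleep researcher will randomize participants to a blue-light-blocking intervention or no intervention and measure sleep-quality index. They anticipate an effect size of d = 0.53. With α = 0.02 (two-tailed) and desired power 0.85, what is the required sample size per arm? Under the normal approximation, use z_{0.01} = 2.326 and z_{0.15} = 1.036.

For two independent groups with equal n: n = 2·((z_{α/2} + z_β) / d)².
z_{α/2} + z_β = 2.326 + 1.036 = 3.362.
n = 2 × (3.362 / 0.53)² = 2 × 6.343² = 2 × 40.24 = 80.5.
Round up to the next whole participant.

n = 81 per group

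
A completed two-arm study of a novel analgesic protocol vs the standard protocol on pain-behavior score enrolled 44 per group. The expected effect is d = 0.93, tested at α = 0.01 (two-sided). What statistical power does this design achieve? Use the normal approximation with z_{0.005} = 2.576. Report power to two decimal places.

For two equal groups, power = Φ(d·√(n/2) − z_{α/2}).
d·√(n/2) = 0.93 × √(44/2) = 0.93 × 4.690 = 4.362.
z_β = 4.362 − 2.576 = 1.786.
Power = Φ(1.786) = 0.963.

power ≈ 0.96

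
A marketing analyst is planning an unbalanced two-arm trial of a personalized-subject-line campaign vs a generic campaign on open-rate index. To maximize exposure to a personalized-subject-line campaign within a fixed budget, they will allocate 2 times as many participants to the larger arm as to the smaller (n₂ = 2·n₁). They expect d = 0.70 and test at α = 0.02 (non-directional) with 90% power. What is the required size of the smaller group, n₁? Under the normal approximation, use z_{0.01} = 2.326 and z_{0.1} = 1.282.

With allocation ratio k = n₂/n₁ = 2, Var(x̄₁−x̄₂) = σ²(1/n₁ + 1/(k·n₁)) = σ²·(k+1)/(k·n₁).
So n₁ = (1 + 1/k)·((z_{α/2} + z_β)/d)² = 1.500 × (3.608/0.70)².
n₁ = 1.500 × 26.57 = 39.8.
Round up: n₁ = 40, giving n₂ = 2 × 40 = 80.

n₁ = 40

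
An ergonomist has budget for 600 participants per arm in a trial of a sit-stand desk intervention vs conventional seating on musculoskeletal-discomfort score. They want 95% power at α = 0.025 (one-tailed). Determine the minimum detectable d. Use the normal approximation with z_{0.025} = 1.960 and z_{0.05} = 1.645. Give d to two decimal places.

For two independent groups of n = 600 each: d_min = (z_{α} + z_β)·√(2/n).
z-sum = 1.960 + 1.645 = 3.605.
d_min = 3.605 × √(2/600) = 3.605 × 0.0577 = 0.208.

d_min ≈ 0.21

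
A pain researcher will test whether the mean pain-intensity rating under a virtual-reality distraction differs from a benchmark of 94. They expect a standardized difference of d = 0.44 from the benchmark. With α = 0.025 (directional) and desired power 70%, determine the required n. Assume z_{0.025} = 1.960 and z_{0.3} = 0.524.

n = 32

For a one-sample test: n = ((z_{α} + z_β) / d)².
z_{α} + z_β = 1.960 + 0.524 = 2.484.
n = (2.484 / 0.44)² = 5.645² = 31.87.
Round up.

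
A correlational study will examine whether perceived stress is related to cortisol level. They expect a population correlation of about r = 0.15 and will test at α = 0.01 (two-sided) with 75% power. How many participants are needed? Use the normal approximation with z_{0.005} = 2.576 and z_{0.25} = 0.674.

n = 466

Fisher's z: C = ½·ln((1+r)/(1−r)) = ½·ln(1.3529) = 0.1511.
n = ((z_{α/2} + z_β)/C)² + 3.
(2.576 + 0.674) / 0.1511 = 3.250 / 0.1511 = 21.509.
n = 21.509² + 3 = 462.63 + 3 = 465.6.
Round up.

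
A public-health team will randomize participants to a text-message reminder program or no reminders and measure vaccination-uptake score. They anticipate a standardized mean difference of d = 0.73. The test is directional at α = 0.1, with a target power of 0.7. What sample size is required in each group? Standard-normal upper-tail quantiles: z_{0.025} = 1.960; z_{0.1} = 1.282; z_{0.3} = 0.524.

For two independent groups with equal n: n = 2·((z_{α} + z_β) / d)².
z_{α} + z_β = 1.282 + 0.524 = 1.806.
n = 2 × (1.806 / 0.73)² = 2 × 2.474² = 2 × 6.12 = 12.2.
Round up to the next whole participant.

n = 13 per group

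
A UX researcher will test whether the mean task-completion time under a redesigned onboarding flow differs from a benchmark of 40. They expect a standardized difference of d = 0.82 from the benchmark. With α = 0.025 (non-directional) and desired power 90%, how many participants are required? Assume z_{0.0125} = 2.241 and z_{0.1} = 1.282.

n = 19

For a one-sample test: n = ((z_{α/2} + z_β) / d)².
z_{α/2} + z_β = 2.241 + 1.282 = 3.523.
n = (3.523 / 0.82)² = 4.296² = 18.46.
Round up.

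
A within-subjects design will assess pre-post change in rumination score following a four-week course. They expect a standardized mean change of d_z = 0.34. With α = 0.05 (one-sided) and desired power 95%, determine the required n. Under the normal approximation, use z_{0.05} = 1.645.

n = 94 pairs

For a paired (one-sample on differences) test: n = ((z_{α} + z_β) / d)².
z_{α} + z_β = 1.645 + 1.645 = 3.290.
n = (3.290 / 0.34)² = 9.676² = 93.63.
Round up.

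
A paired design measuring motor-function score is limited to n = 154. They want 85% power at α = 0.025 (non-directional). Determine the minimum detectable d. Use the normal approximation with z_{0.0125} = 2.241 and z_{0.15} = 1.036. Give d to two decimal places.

d_min ≈ 0.26

For a single sample (or paired design) of n = 154: d_min = (z_{α/2} + z_β)/√n.
z-sum = 2.241 + 1.036 = 3.277.
d_min = 3.277 / √154 = 3.277 / 12.410 = 0.264.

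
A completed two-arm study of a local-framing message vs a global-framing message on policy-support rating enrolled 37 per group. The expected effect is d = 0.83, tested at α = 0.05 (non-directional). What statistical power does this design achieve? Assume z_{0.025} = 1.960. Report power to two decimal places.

power ≈ 0.95

For two equal groups, power = Φ(d·√(n/2) − z_{α/2}).
d·√(n/2) = 0.83 × √(37/2) = 0.83 × 4.301 = 3.570.
z_β = 3.570 − 1.960 = 1.610.
Power = Φ(1.610) = 0.946.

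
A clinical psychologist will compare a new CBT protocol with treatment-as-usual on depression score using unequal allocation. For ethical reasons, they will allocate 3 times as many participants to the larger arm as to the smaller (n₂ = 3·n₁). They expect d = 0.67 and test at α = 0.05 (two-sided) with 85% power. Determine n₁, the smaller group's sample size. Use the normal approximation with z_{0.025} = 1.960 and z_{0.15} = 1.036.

n₁ = 27

With allocation ratio k = n₂/n₁ = 3, Var(x̄₁−x̄₂) = σ²(1/n₁ + 1/(k·n₁)) = σ²·(k+1)/(k·n₁).
So n₁ = (1 + 1/k)·((z_{α/2} + z_β)/d)² = 1.333 × (2.996/0.67)².
n₁ = 1.333 × 20.00 = 26.7.
Round up: n₁ = 27, giving n₂ = 3 × 27 = 81.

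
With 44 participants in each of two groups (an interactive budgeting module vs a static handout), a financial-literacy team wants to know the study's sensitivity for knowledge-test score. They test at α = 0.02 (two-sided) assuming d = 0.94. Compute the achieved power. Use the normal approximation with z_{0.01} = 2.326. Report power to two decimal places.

For two equal groups, power = Φ(d·√(n/2) − z_{α/2}).
d·√(n/2) = 0.94 × √(44/2) = 0.94 × 4.690 = 4.409.
z_β = 4.409 − 2.326 = 2.083.
Power = Φ(2.083) = 0.981.

power ≈ 0.98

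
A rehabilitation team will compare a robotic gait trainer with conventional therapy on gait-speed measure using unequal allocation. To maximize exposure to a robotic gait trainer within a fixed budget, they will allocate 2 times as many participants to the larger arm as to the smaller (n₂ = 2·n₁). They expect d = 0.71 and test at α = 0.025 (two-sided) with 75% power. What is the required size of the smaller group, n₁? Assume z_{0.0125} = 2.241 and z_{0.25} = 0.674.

With allocation ratio k = n₂/n₁ = 2, Var(x̄₁−x̄₂) = σ²(1/n₁ + 1/(k·n₁)) = σ²·(k+1)/(k·n₁).
So n₁ = (1 + 1/k)·((z_{α/2} + z_β)/d)² = 1.500 × (2.915/0.71)².
n₁ = 1.500 × 16.86 = 25.3.
Round up: n₁ = 26, giving n₂ = 2 × 26 = 52.

n₁ = 26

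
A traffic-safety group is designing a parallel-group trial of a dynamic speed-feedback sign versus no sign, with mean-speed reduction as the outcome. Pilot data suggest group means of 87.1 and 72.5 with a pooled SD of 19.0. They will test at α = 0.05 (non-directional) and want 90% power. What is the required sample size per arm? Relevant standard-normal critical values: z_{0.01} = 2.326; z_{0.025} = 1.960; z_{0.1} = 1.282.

Cohen's d = |M₁ − M₂| / SD_pooled = |87.1 − 72.5| / 19.0 = 14.6 / 19.0 = 0.768.
For two independent groups with equal n: n = 2·((z_{α/2} + z_β) / d)².
z_{α/2} + z_β = 1.960 + 1.282 = 3.242.
n = 2 × (3.242 / 0.768)² = 2 × 4.221² = 2 × 17.82 = 35.6.
Round up to the next whole participant.

n = 36 per group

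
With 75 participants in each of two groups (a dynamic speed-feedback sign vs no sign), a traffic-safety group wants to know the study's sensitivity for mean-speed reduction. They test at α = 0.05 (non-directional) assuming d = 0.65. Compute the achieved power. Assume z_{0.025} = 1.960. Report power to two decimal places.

For two equal groups, power = Φ(d·√(n/2) − z_{α/2}).
d·√(n/2) = 0.65 × √(75/2) = 0.65 × 6.124 = 3.980.
z_β = 3.980 − 1.960 = 2.020.
Power = Φ(2.020) = 0.978.

power ≈ 0.98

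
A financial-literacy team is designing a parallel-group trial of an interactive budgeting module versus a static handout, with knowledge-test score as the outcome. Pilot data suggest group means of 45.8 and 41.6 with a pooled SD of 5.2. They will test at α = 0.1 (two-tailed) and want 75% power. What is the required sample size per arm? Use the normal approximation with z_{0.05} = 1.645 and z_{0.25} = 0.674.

Cohen's d = |M₁ − M₂| / SD_pooled = |45.8 − 41.6| / 5.2 = 4.2 / 5.2 = 0.808.
For two independent groups with equal n: n = 2·((z_{α/2} + z_β) / d)².
z_{α/2} + z_β = 1.645 + 0.674 = 2.319.
n = 2 × (2.319 / 0.808)² = 2 × 2.870² = 2 × 8.24 = 16.5.
Round up to the next whole participant.

n = 17 per group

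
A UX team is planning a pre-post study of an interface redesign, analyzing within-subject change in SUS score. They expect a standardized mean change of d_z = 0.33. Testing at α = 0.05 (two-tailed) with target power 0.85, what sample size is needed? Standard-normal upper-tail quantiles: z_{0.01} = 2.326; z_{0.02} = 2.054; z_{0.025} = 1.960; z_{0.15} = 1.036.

For a paired (one-sample on differences) test: n = ((z_{α/2} + z_β) / d)².
z_{α/2} + z_β = 1.960 + 1.036 = 2.996.
n = (2.996 / 0.33)² = 9.079² = 82.42.
Round up.

n = 83 pairs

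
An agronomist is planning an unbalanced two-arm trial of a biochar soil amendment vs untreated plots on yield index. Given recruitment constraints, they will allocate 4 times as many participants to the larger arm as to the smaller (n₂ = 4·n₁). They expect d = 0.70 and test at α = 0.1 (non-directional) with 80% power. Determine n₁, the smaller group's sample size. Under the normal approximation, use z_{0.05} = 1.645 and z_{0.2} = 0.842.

n₁ = 16

With allocation ratio k = n₂/n₁ = 4, Var(x̄₁−x̄₂) = σ²(1/n₁ + 1/(k·n₁)) = σ²·(k+1)/(k·n₁).
So n₁ = (1 + 1/k)·((z_{α/2} + z_β)/d)² = 1.250 × (2.487/0.70)².
n₁ = 1.250 × 12.62 = 15.8.
Round up: n₁ = 16, giving n₂ = 4 × 16 = 64.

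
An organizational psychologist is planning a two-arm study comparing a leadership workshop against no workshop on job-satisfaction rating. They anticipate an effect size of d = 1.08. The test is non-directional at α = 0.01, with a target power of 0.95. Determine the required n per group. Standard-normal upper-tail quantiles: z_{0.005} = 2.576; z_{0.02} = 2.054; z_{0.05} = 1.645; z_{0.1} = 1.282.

For two independent groups with equal n: n = 2·((z_{α/2} + z_β) / d)².
z_{α/2} + z_β = 2.576 + 1.645 = 4.221.
n = 2 × (4.221 / 1.08)² = 2 × 3.908² = 2 × 15.28 = 30.6.
Round up to the next whole participant.

n = 31 per group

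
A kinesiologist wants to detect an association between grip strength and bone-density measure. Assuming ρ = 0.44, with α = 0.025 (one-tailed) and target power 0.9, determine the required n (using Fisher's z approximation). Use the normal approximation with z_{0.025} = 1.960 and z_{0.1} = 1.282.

n = 51

Fisher's z: C = ½·ln((1+r)/(1−r)) = ½·ln(2.5714) = 0.4722.
n = ((z_{α} + z_β)/C)² + 3.
(1.960 + 1.282) / 0.4722 = 3.242 / 0.4722 = 6.866.
n = 6.866² + 3 = 47.14 + 3 = 50.1.
Round up.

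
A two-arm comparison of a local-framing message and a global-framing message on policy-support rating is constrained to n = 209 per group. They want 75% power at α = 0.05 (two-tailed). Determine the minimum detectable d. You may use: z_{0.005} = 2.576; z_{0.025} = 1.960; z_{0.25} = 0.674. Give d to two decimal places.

For two independent groups of n = 209 each: d_min = (z_{α/2} + z_β)·√(2/n).
z-sum = 1.960 + 0.674 = 2.634.
d_min = 2.634 × √(2/209) = 2.634 × 0.0978 = 0.258.

d_min ≈ 0.26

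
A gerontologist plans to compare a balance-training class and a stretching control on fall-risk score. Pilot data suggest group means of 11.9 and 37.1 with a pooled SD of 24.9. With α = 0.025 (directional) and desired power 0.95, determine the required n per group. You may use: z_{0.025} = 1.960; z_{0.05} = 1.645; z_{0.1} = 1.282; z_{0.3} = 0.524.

Cohen's d = |M₁ − M₂| / SD_pooled = |11.9 − 37.1| / 24.9 = 25.2 / 24.9 = 1.012.
For two independent groups with equal n: n = 2·((z_{α} + z_β) / d)².
z_{α} + z_β = 1.960 + 1.645 = 3.605.
n = 2 × (3.605 / 1.012)² = 2 × 3.562² = 2 × 12.69 = 25.4.
Round up to the next whole participant.

n = 26 per group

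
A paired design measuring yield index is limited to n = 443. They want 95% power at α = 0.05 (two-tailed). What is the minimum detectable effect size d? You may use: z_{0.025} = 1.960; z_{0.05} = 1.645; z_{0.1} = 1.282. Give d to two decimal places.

d_min ≈ 0.17

For a single sample (or paired design) of n = 443: d_min = (z_{α/2} + z_β)/√n.
z-sum = 1.960 + 1.645 = 3.605.
d_min = 3.605 / √443 = 3.605 / 21.048 = 0.171.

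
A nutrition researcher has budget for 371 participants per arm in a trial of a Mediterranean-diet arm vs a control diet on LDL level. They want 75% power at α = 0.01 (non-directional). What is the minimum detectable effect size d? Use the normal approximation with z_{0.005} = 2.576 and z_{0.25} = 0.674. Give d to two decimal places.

For two independent groups of n = 371 each: d_min = (z_{α/2} + z_β)·√(2/n).
z-sum = 2.576 + 0.674 = 3.250.
d_min = 3.250 × √(2/371) = 3.250 × 0.0734 = 0.239.

d_min ≈ 0.24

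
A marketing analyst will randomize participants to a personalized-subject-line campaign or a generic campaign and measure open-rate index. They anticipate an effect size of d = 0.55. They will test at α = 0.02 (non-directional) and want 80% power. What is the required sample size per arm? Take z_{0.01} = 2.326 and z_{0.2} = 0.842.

n = 67 per group

For two independent groups with equal n: n = 2·((z_{α/2} + z_β) / d)².
z_{α/2} + z_β = 2.326 + 0.842 = 3.168.
n = 2 × (3.168 / 0.55)² = 2 × 5.760² = 2 × 33.18 = 66.4.
Round up to the next whole participant.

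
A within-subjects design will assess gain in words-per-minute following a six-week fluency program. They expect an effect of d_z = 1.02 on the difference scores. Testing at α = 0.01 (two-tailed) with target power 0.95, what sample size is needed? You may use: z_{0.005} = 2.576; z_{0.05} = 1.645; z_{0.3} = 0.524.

For a paired (one-sample on differences) test: n = ((z_{α/2} + z_β) / d)².
z_{α/2} + z_β = 2.576 + 1.645 = 4.221.
n = (4.221 / 1.02)² = 4.138² = 17.12.
Round up.

n = 18 pairs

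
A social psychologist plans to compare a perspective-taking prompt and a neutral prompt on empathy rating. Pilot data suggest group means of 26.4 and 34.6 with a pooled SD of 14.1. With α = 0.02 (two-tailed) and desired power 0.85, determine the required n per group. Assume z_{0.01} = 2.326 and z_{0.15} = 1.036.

Cohen's d = |M₁ − M₂| / SD_pooled = |26.4 − 34.6| / 14.1 = 8.2 / 14.1 = 0.582.
For two independent groups with equal n: n = 2·((z_{α/2} + z_β) / d)².
z_{α/2} + z_β = 2.326 + 1.036 = 3.362.
n = 2 × (3.362 / 0.582)² = 2 × 5.777² = 2 × 33.37 = 66.7.
Round up to the next whole participant.

n = 67 per group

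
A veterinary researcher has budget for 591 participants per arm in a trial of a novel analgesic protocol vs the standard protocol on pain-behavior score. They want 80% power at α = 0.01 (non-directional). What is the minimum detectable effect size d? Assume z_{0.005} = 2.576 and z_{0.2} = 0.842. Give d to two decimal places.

For two independent groups of n = 591 each: d_min = (z_{α/2} + z_β)·√(2/n).
z-sum = 2.576 + 0.842 = 3.418.
d_min = 3.418 × √(2/591) = 3.418 × 0.0582 = 0.199.

d_min ≈ 0.20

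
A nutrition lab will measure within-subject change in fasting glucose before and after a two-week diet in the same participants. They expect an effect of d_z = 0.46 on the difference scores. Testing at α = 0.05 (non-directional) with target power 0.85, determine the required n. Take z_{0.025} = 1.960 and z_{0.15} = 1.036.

For a paired (one-sample on differences) test: n = ((z_{α/2} + z_β) / d)².
z_{α/2} + z_β = 1.960 + 1.036 = 2.996.
n = (2.996 / 0.46)² = 6.513² = 42.42.
Round up.

n = 43 pairs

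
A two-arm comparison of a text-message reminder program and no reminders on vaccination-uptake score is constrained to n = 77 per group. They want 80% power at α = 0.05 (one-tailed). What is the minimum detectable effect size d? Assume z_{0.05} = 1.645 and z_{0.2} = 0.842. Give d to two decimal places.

d_min ≈ 0.40

For two independent groups of n = 77 each: d_min = (z_{α} + z_β)·√(2/n).
z-sum = 1.645 + 0.842 = 2.487.
d_min = 2.487 × √(2/77) = 2.487 × 0.1612 = 0.401.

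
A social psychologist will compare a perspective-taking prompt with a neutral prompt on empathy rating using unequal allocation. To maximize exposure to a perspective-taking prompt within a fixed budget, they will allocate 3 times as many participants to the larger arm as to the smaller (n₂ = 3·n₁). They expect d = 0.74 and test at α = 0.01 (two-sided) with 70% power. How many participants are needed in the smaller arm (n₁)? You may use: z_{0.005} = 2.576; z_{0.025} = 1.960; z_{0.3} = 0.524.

n₁ = 24

With allocation ratio k = n₂/n₁ = 3, Var(x̄₁−x̄₂) = σ²(1/n₁ + 1/(k·n₁)) = σ²·(k+1)/(k·n₁).
So n₁ = (1 + 1/k)·((z_{α/2} + z_β)/d)² = 1.333 × (3.100/0.74)².
n₁ = 1.333 × 17.55 = 23.4.
Round up: n₁ = 24, giving n₂ = 3 × 24 = 72.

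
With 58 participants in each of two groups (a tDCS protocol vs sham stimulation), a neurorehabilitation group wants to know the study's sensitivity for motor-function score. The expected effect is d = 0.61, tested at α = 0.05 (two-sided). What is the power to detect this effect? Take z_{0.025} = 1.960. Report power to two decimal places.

For two equal groups, power = Φ(d·√(n/2) − z_{α/2}).
d·√(n/2) = 0.61 × √(58/2) = 0.61 × 5.385 = 3.285.
z_β = 3.285 − 1.960 = 1.325.
Power = Φ(1.325) = 0.907.

power ≈ 0.91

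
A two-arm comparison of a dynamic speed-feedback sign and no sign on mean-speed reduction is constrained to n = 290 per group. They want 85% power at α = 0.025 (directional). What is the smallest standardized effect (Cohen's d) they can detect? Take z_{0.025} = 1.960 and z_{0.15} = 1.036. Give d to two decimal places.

d_min ≈ 0.25

For two independent groups of n = 290 each: d_min = (z_{α} + z_β)·√(2/n).
z-sum = 1.960 + 1.036 = 2.996.
d_min = 2.996 × √(2/290) = 2.996 × 0.0830 = 0.249.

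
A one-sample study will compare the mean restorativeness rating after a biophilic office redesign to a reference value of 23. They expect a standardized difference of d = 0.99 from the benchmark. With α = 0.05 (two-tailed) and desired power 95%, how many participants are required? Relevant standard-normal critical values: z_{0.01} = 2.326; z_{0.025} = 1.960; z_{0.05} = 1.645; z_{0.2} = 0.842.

n = 14

For a one-sample test: n = ((z_{α/2} + z_β) / d)².
z_{α/2} + z_β = 1.960 + 1.645 = 3.605.
n = (3.605 / 0.99)² = 3.641² = 13.26.
Round up.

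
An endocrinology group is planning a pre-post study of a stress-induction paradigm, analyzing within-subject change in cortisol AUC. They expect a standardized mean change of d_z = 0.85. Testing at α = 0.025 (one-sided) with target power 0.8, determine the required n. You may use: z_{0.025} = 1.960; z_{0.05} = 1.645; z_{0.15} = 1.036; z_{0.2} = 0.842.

For a paired (one-sample on differences) test: n = ((z_{α} + z_β) / d)².
z_{α} + z_β = 1.960 + 0.842 = 2.802.
n = (2.802 / 0.85)² = 3.296² = 10.87.
Round up.

n = 11 pairs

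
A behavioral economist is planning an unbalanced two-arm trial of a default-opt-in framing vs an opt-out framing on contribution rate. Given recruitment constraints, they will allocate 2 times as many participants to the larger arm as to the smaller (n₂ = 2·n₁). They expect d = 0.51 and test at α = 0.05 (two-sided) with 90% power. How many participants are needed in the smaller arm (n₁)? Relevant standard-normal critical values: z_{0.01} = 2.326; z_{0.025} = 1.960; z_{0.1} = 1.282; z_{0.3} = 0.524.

n₁ = 61

With allocation ratio k = n₂/n₁ = 2, Var(x̄₁−x̄₂) = σ²(1/n₁ + 1/(k·n₁)) = σ²·(k+1)/(k·n₁).
So n₁ = (1 + 1/k)·((z_{α/2} + z_β)/d)² = 1.500 × (3.242/0.51)².
n₁ = 1.500 × 40.41 = 60.6.
Round up: n₁ = 61, giving n₂ = 2 × 61 = 122.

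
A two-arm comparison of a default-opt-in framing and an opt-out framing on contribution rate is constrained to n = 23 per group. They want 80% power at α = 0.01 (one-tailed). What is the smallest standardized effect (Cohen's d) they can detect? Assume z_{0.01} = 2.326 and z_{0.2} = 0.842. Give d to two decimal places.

d_min ≈ 0.93

For two independent groups of n = 23 each: d_min = (z_{α} + z_β)·√(2/n).
z-sum = 2.326 + 0.842 = 3.168.
d_min = 3.168 × √(2/23) = 3.168 × 0.2949 = 0.934.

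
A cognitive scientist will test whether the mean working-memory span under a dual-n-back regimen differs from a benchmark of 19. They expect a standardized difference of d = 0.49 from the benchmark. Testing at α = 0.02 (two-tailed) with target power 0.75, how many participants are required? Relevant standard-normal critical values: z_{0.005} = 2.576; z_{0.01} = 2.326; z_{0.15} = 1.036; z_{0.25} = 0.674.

n = 38

For a one-sample test: n = ((z_{α/2} + z_β) / d)².
z_{α/2} + z_β = 2.326 + 0.674 = 3.000.
n = (3.000 / 0.49)² = 6.122² = 37.48.
Round up.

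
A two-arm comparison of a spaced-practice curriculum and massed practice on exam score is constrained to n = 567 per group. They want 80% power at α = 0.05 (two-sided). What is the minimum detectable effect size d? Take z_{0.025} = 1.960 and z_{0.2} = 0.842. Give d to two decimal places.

d_min ≈ 0.17

For two independent groups of n = 567 each: d_min = (z_{α/2} + z_β)·√(2/n).
z-sum = 1.960 + 0.842 = 2.802.
d_min = 2.802 × √(2/567) = 2.802 × 0.0594 = 0.166.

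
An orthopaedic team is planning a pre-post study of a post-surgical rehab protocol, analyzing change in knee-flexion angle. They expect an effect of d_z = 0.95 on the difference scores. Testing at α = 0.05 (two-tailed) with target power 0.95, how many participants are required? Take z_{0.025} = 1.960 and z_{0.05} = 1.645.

n = 15 pairs

For a paired (one-sample on differences) test: n = ((z_{α/2} + z_β) / d)².
z_{α/2} + z_β = 1.960 + 1.645 = 3.605.
n = (3.605 / 0.95)² = 3.795² = 14.40.
Round up.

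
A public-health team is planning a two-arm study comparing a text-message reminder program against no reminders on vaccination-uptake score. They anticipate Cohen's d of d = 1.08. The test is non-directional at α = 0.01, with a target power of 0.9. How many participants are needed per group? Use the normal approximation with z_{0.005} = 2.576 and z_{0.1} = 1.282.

For two independent groups with equal n: n = 2·((z_{α/2} + z_β) / d)².
z_{α/2} + z_β = 2.576 + 1.282 = 3.858.
n = 2 × (3.858 / 1.08)² = 2 × 3.572² = 2 × 12.76 = 25.5.
Round up to the next whole participant.

n = 26 per group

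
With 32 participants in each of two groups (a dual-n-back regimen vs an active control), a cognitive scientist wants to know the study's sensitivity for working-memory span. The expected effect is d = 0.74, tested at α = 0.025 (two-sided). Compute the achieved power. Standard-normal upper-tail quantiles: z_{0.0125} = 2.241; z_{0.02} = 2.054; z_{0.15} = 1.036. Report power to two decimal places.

For two equal groups, power = Φ(d·√(n/2) − z_{α/2}).
d·√(n/2) = 0.74 × √(32/2) = 0.74 × 4.000 = 2.960.
z_β = 2.960 − 2.241 = 0.719.
Power = Φ(0.719) = 0.764.

power ≈ 0.76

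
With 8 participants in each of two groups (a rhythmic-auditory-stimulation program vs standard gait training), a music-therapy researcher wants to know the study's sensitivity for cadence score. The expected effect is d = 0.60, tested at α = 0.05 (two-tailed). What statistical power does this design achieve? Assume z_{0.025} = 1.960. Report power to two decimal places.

power ≈ 0.22

For two equal groups, power = Φ(d·√(n/2) − z_{α/2}).
d·√(n/2) = 0.60 × √(8/2) = 0.60 × 2.000 = 1.200.
z_β = 1.200 − 1.960 = -0.760.
Power = Φ(-0.760) = 0.224.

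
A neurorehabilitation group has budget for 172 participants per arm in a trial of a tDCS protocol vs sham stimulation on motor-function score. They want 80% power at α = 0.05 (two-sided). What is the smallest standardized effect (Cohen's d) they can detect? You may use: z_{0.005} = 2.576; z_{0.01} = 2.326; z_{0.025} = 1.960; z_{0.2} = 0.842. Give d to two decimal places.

For two independent groups of n = 172 each: d_min = (z_{α/2} + z_β)·√(2/n).
z-sum = 1.960 + 0.842 = 2.802.
d_min = 2.802 × √(2/172) = 2.802 × 0.1078 = 0.302.

d_min ≈ 0.30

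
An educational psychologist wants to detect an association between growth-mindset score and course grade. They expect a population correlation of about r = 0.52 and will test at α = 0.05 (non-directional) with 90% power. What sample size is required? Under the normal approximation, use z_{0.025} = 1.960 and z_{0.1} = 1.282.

Fisher's z: C = ½·ln((1+r)/(1−r)) = ½·ln(3.1667) = 0.5763.
n = ((z_{α/2} + z_β)/C)² + 3.
(1.960 + 1.282) / 0.5763 = 3.242 / 0.5763 = 5.626.
n = 5.626² + 3 = 31.65 + 3 = 34.6.
Round up.

n = 35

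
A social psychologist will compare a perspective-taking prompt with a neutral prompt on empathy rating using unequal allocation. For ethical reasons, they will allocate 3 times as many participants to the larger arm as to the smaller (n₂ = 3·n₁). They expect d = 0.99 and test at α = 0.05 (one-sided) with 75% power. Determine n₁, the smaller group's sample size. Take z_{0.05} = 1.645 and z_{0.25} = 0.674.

With allocation ratio k = n₂/n₁ = 3, Var(x̄₁−x̄₂) = σ²(1/n₁ + 1/(k·n₁)) = σ²·(k+1)/(k·n₁).
So n₁ = (1 + 1/k)·((z_{α} + z_β)/d)² = 1.333 × (2.319/0.99)².
n₁ = 1.333 × 5.49 = 7.3.
Round up: n₁ = 8, giving n₂ = 3 × 8 = 24.

n₁ = 8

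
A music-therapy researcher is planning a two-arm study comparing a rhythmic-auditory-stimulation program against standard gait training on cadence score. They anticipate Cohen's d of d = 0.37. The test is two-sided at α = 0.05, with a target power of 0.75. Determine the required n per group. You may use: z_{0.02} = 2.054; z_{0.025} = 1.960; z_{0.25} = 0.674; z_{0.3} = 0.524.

For two independent groups with equal n: n = 2·((z_{α/2} + z_β) / d)².
z_{α/2} + z_β = 1.960 + 0.674 = 2.634.
n = 2 × (2.634 / 0.37)² = 2 × 7.119² = 2 × 50.68 = 101.4.
Round up to the next whole participant.

n = 102 per group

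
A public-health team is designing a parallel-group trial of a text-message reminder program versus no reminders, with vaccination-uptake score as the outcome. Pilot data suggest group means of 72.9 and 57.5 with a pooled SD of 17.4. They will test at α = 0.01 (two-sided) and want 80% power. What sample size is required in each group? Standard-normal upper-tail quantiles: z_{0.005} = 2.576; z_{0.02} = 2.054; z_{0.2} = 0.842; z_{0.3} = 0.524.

Cohen's d = |M₁ − M₂| / SD_pooled = |72.9 − 57.5| / 17.4 = 15.4 / 17.4 = 0.885.
For two independent groups with equal n: n = 2·((z_{α/2} + z_β) / d)².
z_{α/2} + z_β = 2.576 + 0.842 = 3.418.
n = 2 × (3.418 / 0.885)² = 2 × 3.862² = 2 × 14.92 = 29.8.
Round up to the next whole participant.

n = 30 per group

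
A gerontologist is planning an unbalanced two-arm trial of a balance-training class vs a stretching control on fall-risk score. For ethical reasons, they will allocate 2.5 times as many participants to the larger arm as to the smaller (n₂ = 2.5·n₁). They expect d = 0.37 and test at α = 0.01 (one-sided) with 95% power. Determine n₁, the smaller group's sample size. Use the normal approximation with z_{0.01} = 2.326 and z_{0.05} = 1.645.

With allocation ratio k = n₂/n₁ = 2.5, Var(x̄₁−x̄₂) = σ²(1/n₁ + 1/(k·n₁)) = σ²·(k+1)/(k·n₁).
So n₁ = (1 + 1/k)·((z_{α} + z_β)/d)² = 1.400 × (3.971/0.37)².
n₁ = 1.400 × 115.19 = 161.3.
Round up: n₁ = 162, giving n₂ = 2.5 × 162 = 405.

n₁ = 162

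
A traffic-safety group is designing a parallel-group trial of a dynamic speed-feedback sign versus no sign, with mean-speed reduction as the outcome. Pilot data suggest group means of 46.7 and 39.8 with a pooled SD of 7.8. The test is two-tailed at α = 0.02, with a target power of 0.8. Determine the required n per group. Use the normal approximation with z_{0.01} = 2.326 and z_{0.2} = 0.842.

Cohen's d = |M₁ − M₂| / SD_pooled = |46.7 − 39.8| / 7.8 = 6.9 / 7.8 = 0.885.
For two independent groups with equal n: n = 2·((z_{α/2} + z_β) / d)².
z_{α/2} + z_β = 2.326 + 0.842 = 3.168.
n = 2 × (3.168 / 0.885)² = 2 × 3.580² = 2 × 12.81 = 25.6.
Round up to the next whole participant.

n = 26 per group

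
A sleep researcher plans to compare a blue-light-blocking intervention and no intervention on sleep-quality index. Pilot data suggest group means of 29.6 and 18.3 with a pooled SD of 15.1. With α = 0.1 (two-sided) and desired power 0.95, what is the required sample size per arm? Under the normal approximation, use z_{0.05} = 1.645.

Cohen's d = |M₁ − M₂| / SD_pooled = |29.6 − 18.3| / 15.1 = 11.3 / 15.1 = 0.748.
For two independent groups with equal n: n = 2·((z_{α/2} + z_β) / d)².
z_{α/2} + z_β = 1.645 + 1.645 = 3.290.
n = 2 × (3.290 / 0.748)² = 2 × 4.398² = 2 × 19.35 = 38.7.
Round up to the next whole participant.

n = 39 per group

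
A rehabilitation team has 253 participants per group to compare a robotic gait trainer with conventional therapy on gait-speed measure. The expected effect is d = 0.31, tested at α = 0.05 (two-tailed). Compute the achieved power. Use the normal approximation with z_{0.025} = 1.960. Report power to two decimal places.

For two equal groups, power = Φ(d·√(n/2) − z_{α/2}).
d·√(n/2) = 0.31 × √(253/2) = 0.31 × 11.247 = 3.487.
z_β = 3.487 − 1.960 = 1.527.
Power = Φ(1.527) = 0.937.

power ≈ 0.94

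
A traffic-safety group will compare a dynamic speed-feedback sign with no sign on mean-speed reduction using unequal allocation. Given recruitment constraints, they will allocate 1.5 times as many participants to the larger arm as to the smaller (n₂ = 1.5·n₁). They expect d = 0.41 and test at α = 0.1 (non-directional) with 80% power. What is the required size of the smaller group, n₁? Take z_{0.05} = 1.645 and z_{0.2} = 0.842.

n₁ = 62

With allocation ratio k = n₂/n₁ = 1.5, Var(x̄₁−x̄₂) = σ²(1/n₁ + 1/(k·n₁)) = σ²·(k+1)/(k·n₁).
So n₁ = (1 + 1/k)·((z_{α/2} + z_β)/d)² = 1.667 × (2.487/0.41)².
n₁ = 1.667 × 36.79 = 61.3.
Round up: n₁ = 62, giving n₂ = 1.5 × 62 = 93.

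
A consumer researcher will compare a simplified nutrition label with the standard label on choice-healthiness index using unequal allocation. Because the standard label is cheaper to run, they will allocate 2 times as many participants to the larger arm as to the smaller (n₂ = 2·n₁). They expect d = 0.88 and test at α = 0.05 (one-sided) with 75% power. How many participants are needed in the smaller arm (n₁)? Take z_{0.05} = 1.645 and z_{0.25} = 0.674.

With allocation ratio k = n₂/n₁ = 2, Var(x̄₁−x̄₂) = σ²(1/n₁ + 1/(k·n₁)) = σ²·(k+1)/(k·n₁).
So n₁ = (1 + 1/k)·((z_{α} + z_β)/d)² = 1.500 × (2.319/0.88)².
n₁ = 1.500 × 6.94 = 10.4.
Round up: n₁ = 11, giving n₂ = 2 × 11 = 22.

n₁ = 11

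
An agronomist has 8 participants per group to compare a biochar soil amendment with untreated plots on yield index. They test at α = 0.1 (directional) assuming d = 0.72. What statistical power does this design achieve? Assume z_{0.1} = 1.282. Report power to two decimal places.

power ≈ 0.56

For two equal groups, power = Φ(d·√(n/2) − z_{α}).
d·√(n/2) = 0.72 × √(8/2) = 0.72 × 2.000 = 1.440.
z_β = 1.440 − 1.282 = 0.158.
Power = Φ(0.158) = 0.563.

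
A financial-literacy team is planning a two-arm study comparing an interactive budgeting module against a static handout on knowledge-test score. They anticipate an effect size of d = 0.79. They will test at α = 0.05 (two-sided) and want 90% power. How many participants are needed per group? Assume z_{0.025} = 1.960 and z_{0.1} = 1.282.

n = 34 per group

For two independent groups with equal n: n = 2·((z_{α/2} + z_β) / d)².
z_{α/2} + z_β = 1.960 + 1.282 = 3.242.
n = 2 × (3.242 / 0.79)² = 2 × 4.104² = 2 × 16.84 = 33.7.
Round up to the next whole participant.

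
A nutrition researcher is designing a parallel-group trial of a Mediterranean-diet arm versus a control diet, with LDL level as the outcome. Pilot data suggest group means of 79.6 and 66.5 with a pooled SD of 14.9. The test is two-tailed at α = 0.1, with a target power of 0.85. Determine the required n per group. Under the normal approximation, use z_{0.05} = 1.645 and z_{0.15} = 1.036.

Cohen's d = |M₁ − M₂| / SD_pooled = |79.6 − 66.5| / 14.9 = 13.1 / 14.9 = 0.879.
For two independent groups with equal n: n = 2·((z_{α/2} + z_β) / d)².
z_{α/2} + z_β = 1.645 + 1.036 = 2.681.
n = 2 × (2.681 / 0.879)² = 2 × 3.050² = 2 × 9.30 = 18.6.
Round up to the next whole participant.

n = 19 per group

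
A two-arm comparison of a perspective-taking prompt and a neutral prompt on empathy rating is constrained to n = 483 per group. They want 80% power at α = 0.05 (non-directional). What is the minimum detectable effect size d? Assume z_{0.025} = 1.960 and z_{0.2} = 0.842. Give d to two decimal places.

d_min ≈ 0.18

For two independent groups of n = 483 each: d_min = (z_{α/2} + z_β)·√(2/n).
z-sum = 1.960 + 0.842 = 2.802.
d_min = 2.802 × √(2/483) = 2.802 × 0.0643 = 0.180.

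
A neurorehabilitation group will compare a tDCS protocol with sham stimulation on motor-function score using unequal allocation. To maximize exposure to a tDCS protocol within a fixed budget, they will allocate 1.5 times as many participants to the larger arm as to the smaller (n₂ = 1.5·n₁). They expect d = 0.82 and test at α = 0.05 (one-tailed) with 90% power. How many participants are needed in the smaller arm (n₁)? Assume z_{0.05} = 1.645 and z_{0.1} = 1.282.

With allocation ratio k = n₂/n₁ = 1.5, Var(x̄₁−x̄₂) = σ²(1/n₁ + 1/(k·n₁)) = σ²·(k+1)/(k·n₁).
So n₁ = (1 + 1/k)·((z_{α} + z_β)/d)² = 1.667 × (2.927/0.82)².
n₁ = 1.667 × 12.74 = 21.2.
Round up: n₁ = 22, giving n₂ = 1.5 × 22 = 33.

n₁ = 22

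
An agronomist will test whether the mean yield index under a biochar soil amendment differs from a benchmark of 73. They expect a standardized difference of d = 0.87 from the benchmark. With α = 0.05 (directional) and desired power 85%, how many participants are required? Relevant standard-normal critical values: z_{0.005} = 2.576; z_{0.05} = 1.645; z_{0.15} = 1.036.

n = 10

For a one-sample test: n = ((z_{α} + z_β) / d)².
z_{α} + z_β = 1.645 + 1.036 = 2.681.
n = (2.681 / 0.87)² = 3.082² = 9.50.
Round up.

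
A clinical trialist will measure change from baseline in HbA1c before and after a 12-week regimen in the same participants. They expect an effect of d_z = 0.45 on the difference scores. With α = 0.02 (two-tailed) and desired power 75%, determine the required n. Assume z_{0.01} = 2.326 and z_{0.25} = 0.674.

For a paired (one-sample on differences) test: n = ((z_{α/2} + z_β) / d)².
z_{α/2} + z_β = 2.326 + 0.674 = 3.000.
n = (3.000 / 0.45)² = 6.667² = 44.44.
Round up.

n = 45 pairs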